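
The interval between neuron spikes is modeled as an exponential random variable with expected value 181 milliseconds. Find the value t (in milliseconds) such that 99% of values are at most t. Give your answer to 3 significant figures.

834

The rate is λ = 1/181 = 0.00552486 per millisecond.
Set 1 − e^(−λt) = 0.99, so t = −ln(0.01)/λ = 4.6052/0.00552486 ≈ 833.536 milliseconds.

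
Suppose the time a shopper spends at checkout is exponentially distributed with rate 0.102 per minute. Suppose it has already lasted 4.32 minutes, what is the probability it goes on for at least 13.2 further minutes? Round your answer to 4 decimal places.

0.2602

By the memoryless property, P(X > 4.32+13.2 | X > 4.32) = P(X > 13.2).
P(X > 13.2) = e^(−1.3464) ≈ 0.2602.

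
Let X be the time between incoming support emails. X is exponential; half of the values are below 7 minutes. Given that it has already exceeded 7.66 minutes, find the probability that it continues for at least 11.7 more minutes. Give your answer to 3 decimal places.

For an exponential, median = ln(2)/λ, so λ = ln 2 / 7 = 0.099021 per minute.
The exponential is memoryless, so the remaining time is again Exp(λ): the condition X > 7.66 is irrelevant.
P(X > 11.7) = e^(−1.1585) ≈ 0.314.

0.314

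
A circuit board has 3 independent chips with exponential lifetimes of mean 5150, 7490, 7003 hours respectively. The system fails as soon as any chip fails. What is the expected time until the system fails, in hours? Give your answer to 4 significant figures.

2125

The first failure time is exponential with rate Σλ_i = 1/5150 + 1/7490 + 1/7003 = 0.000470482 per hour.
E[min] = 1/Σλ = 1/0.000470482 = 2125.48 hours.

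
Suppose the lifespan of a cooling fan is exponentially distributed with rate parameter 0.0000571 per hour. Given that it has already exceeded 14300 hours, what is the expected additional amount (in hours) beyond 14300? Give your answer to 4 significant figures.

By memorylessness, the remaining amount past any threshold is again Exp(λ) with mean 1/λ = 17513.1 hours.

17510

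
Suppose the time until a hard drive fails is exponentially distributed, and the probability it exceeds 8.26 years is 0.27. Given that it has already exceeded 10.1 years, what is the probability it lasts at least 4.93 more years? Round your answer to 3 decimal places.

0.458

From e^(−λ·8.26) = 0.27, λ = −ln(0.27)/8.26 = 0.158515.
Memoryless: P(X > 10.1+4.93 | X > 10.1) = P(X > 4.93) = e^(−0.158515·4.93) ≈ 0.458.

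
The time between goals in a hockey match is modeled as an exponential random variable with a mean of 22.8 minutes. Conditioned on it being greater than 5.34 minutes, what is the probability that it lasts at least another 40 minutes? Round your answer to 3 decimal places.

0.173

The rate is λ = 1/22.8 = 0.0438596 per minute.
P(X > s+t | X > s) = e^(−λ(s+t))/e^(−λs) = e^(−λt), independent of s = 5.34.
P(X > 40) = e^(−1.7544) ≈ 0.173.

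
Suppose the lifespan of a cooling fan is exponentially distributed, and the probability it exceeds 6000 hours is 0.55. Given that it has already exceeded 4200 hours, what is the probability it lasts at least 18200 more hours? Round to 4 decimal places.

0.1631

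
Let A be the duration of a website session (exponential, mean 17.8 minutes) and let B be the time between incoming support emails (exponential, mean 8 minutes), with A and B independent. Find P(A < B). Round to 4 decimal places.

λ_1 = 1/17.8 = 0.0561798, λ_2 = 1/8 = 0.125.
For independent exponentials, P(A < B) = λ_1/(λ_1+λ_2) = 0.0561798/0.18118 ≈ 0.3101.

0.3101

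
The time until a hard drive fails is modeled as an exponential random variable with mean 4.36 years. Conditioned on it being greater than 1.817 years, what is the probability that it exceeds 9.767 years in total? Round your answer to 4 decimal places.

0.1615

The rate is λ = 1/4.36 = 0.229358 per year.
P(X > s+t | X > s) = e^(−λ(s+t))/e^(−λs) = e^(−λt), independent of s = 1.817.
P(X > 7.95) = e^(−1.8234) ≈ 0.1615.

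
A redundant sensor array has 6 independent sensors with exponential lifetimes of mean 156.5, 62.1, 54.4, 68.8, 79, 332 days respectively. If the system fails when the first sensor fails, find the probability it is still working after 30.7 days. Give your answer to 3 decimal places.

The first failure time is exponential with rate Σλ_i = 1/156.5 + 1/62.1 + 1/54.4 + 1/68.8 + 1/79 + 1/332 = 0.0710803 per day.
P(min > 30.7) = e^(−0.0710803·30.7) = e^(−2.1822) ≈ 0.113.

0.113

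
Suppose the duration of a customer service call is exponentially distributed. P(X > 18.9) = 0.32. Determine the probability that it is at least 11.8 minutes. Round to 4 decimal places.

0.4910

e^(−λ·18.9) = 0.32 ⇒ λ = −ln(0.32)/18.9 = 0.0602875.
P(X > 11.8) = e^(−0.0602875·11.8) = e^(−0.71139) ≈ 0.4910.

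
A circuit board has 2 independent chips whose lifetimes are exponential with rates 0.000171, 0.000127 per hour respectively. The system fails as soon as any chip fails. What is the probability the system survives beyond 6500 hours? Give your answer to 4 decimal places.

0.1441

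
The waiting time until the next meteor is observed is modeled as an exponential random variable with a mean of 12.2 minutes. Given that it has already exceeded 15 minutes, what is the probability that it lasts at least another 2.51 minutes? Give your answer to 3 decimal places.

The rate is λ = 1/12.2 = 0.0819672 per minute.
By the memoryless property, P(X > 15+2.51 | X > 15) = P(X > 2.51).
P(X > 2.51) = e^(−0.20574) ≈ 0.814.

0.814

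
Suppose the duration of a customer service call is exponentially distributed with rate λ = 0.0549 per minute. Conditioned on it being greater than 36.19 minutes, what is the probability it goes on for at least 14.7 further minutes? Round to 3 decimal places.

0.446

By the memoryless property, P(X > 36.19+14.7 | X > 36.19) = P(X > 14.7).
P(X > 14.7) = e^(−0.80703) ≈ 0.446.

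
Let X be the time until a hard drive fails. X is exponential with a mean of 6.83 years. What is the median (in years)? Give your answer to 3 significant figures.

The rate is λ = 1/6.83 = 0.146413 per year.
Set 1 − e^(−λt) = 0.5, so t = −ln(0.5)/λ = 0.69315/0.146413 ≈ 4.7342 years.

4.73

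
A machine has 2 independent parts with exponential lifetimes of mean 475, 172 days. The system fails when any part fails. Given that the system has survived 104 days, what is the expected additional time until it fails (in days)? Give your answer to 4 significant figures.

First-failure rate Σλ = 1/475 + 1/172 = 0.00791922.
By memorylessness the expected residual is 1/Σλ = 126.275 days, regardless of the 104 already elapsed.

126.3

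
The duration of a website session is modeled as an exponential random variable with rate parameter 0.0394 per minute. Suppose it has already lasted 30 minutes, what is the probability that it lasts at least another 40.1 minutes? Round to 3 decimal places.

0.206

By the memoryless property, P(X > 30+40.1 | X > 30) = P(X > 40.1).
P(X > 40.1) = e^(−1.5799) ≈ 0.206.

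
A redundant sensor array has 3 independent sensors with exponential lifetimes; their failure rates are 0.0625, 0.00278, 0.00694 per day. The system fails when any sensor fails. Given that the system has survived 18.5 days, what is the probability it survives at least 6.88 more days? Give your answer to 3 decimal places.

0.608

Time to first failure ~ Exp(Σλ) with Σλ = 0.07222.
By memorylessness, P(T > 18.5+6.88 | T > 18.5) = P(T > 6.88) = e^(−0.07222·6.88) ≈ 0.608.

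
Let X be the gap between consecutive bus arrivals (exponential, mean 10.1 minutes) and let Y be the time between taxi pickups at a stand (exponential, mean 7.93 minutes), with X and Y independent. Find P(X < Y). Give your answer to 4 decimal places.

λ_1 = 1/10.1 = 0.0990099, λ_2 = 1/7.93 = 0.126103.
For independent exponentials, P(X < Y) = λ_1/(λ_1+λ_2) = 0.0990099/0.225113 ≈ 0.4398.

0.4398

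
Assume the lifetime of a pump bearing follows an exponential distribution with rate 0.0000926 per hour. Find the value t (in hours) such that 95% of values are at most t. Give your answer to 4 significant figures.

32350

Set 1 − e^(−λt) = 0.95, so t = −ln(0.05)/λ = 2.9957/0.0000926 ≈ 32351.3 hours.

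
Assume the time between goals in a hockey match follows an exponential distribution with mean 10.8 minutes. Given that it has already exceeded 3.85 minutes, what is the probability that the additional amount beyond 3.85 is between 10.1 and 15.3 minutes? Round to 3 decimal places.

0.150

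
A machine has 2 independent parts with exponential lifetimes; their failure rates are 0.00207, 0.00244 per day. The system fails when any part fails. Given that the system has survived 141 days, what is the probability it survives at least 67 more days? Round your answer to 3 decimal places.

0.739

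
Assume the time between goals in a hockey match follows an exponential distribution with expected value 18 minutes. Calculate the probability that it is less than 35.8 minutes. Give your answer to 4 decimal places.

The rate is λ = 1/18 = 0.0555556 per minute.
P(X ≤ 35.8) = 1 − e^(−λ·35.8) = 1 − e^(−1.9889) ≈ 0.8632.

0.8632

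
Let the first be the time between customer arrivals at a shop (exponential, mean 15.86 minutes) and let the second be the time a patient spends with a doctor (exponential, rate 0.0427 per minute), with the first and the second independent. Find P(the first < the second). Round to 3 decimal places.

λ_1 = 1/15.86 = 0.0630517, λ_2 = 0.0427.
For independent exponentials, P(the first < the second) = λ_1/(λ_1+λ_2) = 0.0630517/0.105752 ≈ 0.596.

0.596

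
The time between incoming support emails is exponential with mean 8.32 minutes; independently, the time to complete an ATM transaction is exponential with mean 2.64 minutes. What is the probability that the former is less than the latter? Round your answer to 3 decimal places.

0.241

λ_1 = 1/8.32 = 0.120192, λ_2 = 1/2.64 = 0.378788.
For independent exponentials, P(the former < the latter) = λ_1/(λ_1+λ_2) = 0.120192/0.49898 ≈ 0.241.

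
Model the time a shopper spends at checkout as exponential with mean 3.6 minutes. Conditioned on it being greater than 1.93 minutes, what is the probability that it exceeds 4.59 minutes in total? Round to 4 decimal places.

0.4776

The rate is λ = 1/3.6 = 0.277778 per minute.
By the memoryless property, P(X > 1.93+2.66 | X > 1.93) = P(X > 2.66).
P(X > 2.66) = e^(−0.73889) ≈ 0.4776.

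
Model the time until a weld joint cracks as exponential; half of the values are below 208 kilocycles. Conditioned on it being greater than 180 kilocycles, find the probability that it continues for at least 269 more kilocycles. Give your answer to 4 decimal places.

0.4080

For an exponential, median = ln(2)/λ, so λ = ln 2 / 208 = 0.00333244 per kilocycle.
By the memoryless property, P(X > 180+269 | X > 180) = P(X > 269).
P(X > 269) = e^(−0.89643) ≈ 0.4080.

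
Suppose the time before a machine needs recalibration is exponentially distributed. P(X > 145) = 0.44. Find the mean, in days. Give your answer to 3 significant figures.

177

e^(−λ·145) = 0.44 ⇒ λ = −ln(0.44)/145 = 0.00566193.
Mean = 1/λ = 176.618 days.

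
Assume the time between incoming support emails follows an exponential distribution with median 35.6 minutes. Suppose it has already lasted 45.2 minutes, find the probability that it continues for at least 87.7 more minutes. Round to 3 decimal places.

0.181

For an exponential, median = ln(2)/λ, so λ = ln 2 / 35.6 = 0.0194704 per minute.
By the memoryless property, P(X > 45.2+87.7 | X > 45.2) = P(X > 87.7).
P(X > 87.7) = e^(−1.7076) ≈ 0.181.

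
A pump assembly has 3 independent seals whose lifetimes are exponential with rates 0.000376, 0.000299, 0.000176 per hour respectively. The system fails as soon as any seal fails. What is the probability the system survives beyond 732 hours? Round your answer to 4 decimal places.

The time to first failure is exponential with rate Σλ = 0.000376 + 0.000299 + 0.000176 = 0.000851.
P(min > 732) = e^(−0.000851·732) = e^(−0.62293) ≈ 0.5364.

0.5364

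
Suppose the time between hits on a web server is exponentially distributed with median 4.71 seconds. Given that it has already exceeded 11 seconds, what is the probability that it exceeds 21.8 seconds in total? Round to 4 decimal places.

0.2041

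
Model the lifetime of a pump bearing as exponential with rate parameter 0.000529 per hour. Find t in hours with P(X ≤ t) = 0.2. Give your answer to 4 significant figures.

421.8

Set 1 − e^(−λt) = 0.2, so t = −ln(0.8)/λ = 0.22314/0.000529 ≈ 421.821 hours.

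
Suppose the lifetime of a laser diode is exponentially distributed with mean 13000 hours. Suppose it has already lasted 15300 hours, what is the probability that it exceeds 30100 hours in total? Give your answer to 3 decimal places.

0.320

The rate is λ = 1/13000 = 0.0000769231 per hour.
The exponential is memoryless, so the remaining time is again Exp(λ): the condition X > 15300 is irrelevant.
P(X > 14800) = e^(−1.1385) ≈ 0.320.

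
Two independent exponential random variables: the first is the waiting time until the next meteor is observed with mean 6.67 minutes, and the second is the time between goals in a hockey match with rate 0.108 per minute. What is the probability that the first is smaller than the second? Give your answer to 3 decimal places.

λ_1 = 1/6.67 = 0.149925, λ_2 = 0.108.
For independent exponentials, P(the first < the second) = λ_1/(λ_1+λ_2) = 0.149925/0.257925 ≈ 0.581.

0.581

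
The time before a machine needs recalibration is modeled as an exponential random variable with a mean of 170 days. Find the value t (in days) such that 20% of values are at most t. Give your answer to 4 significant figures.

37.93

The rate is λ = 1/170 = 0.00588235 per day.
Set 1 − e^(−λt) = 0.2, so t = −ln(0.8)/λ = 0.22314/0.00588235 ≈ 37.9344 days.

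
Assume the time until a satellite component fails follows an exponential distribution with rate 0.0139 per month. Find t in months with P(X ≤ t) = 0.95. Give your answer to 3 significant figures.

Set 1 − e^(−λt) = 0.95, so t = −ln(0.05)/λ = 2.9957/0.0139 ≈ 215.52 months.

216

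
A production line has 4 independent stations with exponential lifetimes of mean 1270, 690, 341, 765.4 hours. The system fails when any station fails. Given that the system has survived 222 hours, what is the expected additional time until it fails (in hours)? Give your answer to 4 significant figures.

154.4

First-failure rate Σλ = 1/1270 + 1/690 + 1/341 + 1/765.4 = 0.00647573.
By memorylessness the expected residual is 1/Σλ = 154.423 hours, regardless of the 222 already elapsed.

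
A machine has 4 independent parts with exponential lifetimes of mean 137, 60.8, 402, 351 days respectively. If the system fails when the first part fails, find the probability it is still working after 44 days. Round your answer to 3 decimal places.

The first failure time is exponential with rate Σλ_i = 1/137 + 1/60.8 + 1/402 + 1/351 = 0.0290832 per day.
P(min > 44) = e^(−0.0290832·44) = e^(−1.2797) ≈ 0.278.

0.278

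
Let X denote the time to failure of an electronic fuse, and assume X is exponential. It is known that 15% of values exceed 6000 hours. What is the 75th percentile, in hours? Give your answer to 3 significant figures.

4380

e^(−λ·6000) = 0.15 ⇒ λ = −ln(0.15)/6000 = 0.000316187.
75th percentile: 1 − e^(−λt) = 0.75, t = −ln(0.25)/λ = 4384.42 hours.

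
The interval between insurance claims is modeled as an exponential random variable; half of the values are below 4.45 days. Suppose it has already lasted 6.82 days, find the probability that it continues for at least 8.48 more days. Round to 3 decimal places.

0.267

For an exponential, median = ln(2)/λ, so λ = ln 2 / 4.45 = 0.155763 per day.
P(X > s+t | X > s) = e^(−λ(s+t))/e^(−λs) = e^(−λt), independent of s = 6.82.
P(X > 8.48) = e^(−1.3209) ≈ 0.267.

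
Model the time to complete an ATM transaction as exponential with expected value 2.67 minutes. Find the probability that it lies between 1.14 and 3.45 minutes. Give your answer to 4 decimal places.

The rate is λ = 1/2.67 = 0.374532 per minute.
P(1.14 < X < 3.45) = e^(−λ·1.14) − e^(−λ·3.45) = 0.65249 − 0.27468 ≈ 0.3778.

0.3778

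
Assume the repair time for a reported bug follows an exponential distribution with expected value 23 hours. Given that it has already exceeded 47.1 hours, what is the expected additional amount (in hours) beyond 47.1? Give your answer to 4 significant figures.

23.00

The rate is λ = 1/23 = 0.0434783 per hour.
By memorylessness, the remaining amount past any threshold is again Exp(λ) with mean 1/λ = 23 hours.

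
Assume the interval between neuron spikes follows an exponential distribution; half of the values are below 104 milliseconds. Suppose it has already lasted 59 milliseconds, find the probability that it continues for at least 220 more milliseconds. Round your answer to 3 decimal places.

For an exponential, median = ln(2)/λ, so λ = ln 2 / 104 = 0.00666488 per millisecond.
By the memoryless property, P(X > 59+220 | X > 59) = P(X > 220).
P(X > 220) = e^(−1.4663) ≈ 0.231.

0.231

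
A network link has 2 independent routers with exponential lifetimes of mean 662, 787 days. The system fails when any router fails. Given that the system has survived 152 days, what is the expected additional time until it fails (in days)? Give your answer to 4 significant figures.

359.6

First-failure rate Σλ = 1/662 + 1/787 = 0.00278122.
By memorylessness the expected residual is 1/Σλ = 359.554 days, regardless of the 152 already elapsed.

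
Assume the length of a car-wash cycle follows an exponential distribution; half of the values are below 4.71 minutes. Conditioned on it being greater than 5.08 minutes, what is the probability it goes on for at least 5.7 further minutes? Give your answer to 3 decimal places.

0.432

For an exponential, median = ln(2)/λ, so λ = ln 2 / 4.71 = 0.147165 per minute.
By the memoryless property, P(X > 5.08+5.7 | X > 5.08) = P(X > 5.7).
P(X > 5.7) = e^(−0.83884) ≈ 0.432.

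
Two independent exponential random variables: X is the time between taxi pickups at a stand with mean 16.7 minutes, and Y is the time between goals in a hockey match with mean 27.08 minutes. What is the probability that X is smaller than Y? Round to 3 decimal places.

0.619

λ_1 = 1/16.7 = 0.0598802, λ_2 = 1/27.08 = 0.0369276.
For independent exponentials, P(X < Y) = λ_1/(λ_1+λ_2) = 0.0598802/0.0968079 ≈ 0.619.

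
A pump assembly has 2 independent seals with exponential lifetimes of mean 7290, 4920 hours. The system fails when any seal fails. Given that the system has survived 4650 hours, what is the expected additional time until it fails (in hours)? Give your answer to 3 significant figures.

2940

First-failure rate Σλ = 1/7290 + 1/4920 = 0.000340426.
By memorylessness the expected residual is 1/Σλ = 2937.49 hours, regardless of the 4650 already elapsed.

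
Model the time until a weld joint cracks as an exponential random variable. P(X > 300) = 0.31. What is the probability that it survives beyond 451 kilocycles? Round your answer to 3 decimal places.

e^(−λ·300) = 0.31 ⇒ λ = −ln(0.31)/300 = 0.00390394.
P(X > 451) = e^(−0.00390394·451) = e^(−1.7607) ≈ 0.172.

0.172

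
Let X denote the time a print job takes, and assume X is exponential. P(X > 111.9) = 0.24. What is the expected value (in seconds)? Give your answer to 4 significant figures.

e^(−λ·111.9) = 0.24 ⇒ λ = −ln(0.24)/111.9 = 0.0127535.
Mean = 1/λ = 78.4099 seconds.

78.41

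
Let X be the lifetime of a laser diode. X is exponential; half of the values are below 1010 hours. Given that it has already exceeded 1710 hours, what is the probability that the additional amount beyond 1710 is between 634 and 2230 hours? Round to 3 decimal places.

For an exponential, median = ln(2)/λ, so λ = ln 2 / 1010 = 0.000686284 per hour.
Memoryless: the residual past 1710 is again Exp(λ).
P(634 < residual < 2230) = e^(−λ·634) − e^(−λ·2230) = 0.64720 − 0.21645 ≈ 0.431.

0.431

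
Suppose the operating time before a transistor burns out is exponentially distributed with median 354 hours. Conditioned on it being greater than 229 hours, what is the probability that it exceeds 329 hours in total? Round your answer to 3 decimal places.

0.822

For an exponential, median = ln(2)/λ, so λ = ln 2 / 354 = 0.00195804 per hour.
By the memoryless property, P(X > 229+100 | X > 229) = P(X > 100).
P(X > 100) = e^(−0.1958) ≈ 0.822.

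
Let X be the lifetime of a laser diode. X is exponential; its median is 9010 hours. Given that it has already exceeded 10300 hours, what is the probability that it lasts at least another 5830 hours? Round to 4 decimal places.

0.6386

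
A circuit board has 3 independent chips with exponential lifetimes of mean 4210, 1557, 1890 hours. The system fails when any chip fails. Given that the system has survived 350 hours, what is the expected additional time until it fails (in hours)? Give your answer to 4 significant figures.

709.8

First-failure rate Σλ = 1/4210 + 1/1557 + 1/1890 = 0.00140889.
By memorylessness the expected residual is 1/Σλ = 709.778 hours, regardless of the 350 already elapsed.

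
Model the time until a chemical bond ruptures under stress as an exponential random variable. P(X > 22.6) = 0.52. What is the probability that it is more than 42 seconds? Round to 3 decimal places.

0.297

e^(−λ·22.6) = 0.52 ⇒ λ = −ln(0.52)/22.6 = 0.0289348.
P(X > 42) = e^(−0.0289348·42) = e^(−1.2153) ≈ 0.297.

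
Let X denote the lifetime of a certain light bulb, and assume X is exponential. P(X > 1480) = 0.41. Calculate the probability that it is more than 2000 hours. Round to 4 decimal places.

0.2997

e^(−λ·1480) = 0.41 ⇒ λ = −ln(0.41)/1480 = 0.000602431.
P(X > 2000) = e^(−0.000602431·2000) = e^(−1.2049) ≈ 0.2997.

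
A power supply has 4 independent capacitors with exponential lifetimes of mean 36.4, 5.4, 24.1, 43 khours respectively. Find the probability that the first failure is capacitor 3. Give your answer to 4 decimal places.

0.1496

Rates: λ_i = 1/mean_i → 0.0274725, 0.185185, 0.0414938, 0.0232558; Σλ = 0.277407.
P(capacitor 3 first) = λ_3/Σλ = 0.0414938/0.277407 ≈ 0.1496.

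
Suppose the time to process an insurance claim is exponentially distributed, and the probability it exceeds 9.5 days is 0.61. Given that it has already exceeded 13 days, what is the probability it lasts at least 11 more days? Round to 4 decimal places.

0.5642

From e^(−λ·9.5) = 0.61, λ = −ln(0.61)/9.5 = 0.0520312.
Memoryless: P(X > 13+11 | X > 13) = P(X > 11) = e^(−0.0520312·11) ≈ 0.5642.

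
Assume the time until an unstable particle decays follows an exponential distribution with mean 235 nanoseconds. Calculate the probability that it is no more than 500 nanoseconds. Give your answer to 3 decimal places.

0.881

The rate is λ = 1/235 = 0.00425532 per nanosecond.
P(X ≤ 500) = 1 − e^(−λ·500) = 1 − e^(−2.1277) ≈ 0.881.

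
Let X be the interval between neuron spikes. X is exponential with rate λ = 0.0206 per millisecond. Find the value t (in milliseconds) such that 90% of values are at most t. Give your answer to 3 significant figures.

112

Set 1 − e^(−λt) = 0.9, so t = −ln(0.1)/λ = 2.3026/0.0206 ≈ 111.776 milliseconds.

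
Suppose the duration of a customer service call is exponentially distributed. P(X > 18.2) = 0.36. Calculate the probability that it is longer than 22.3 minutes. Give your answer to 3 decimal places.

e^(−λ·18.2) = 0.36 ⇒ λ = −ln(0.36)/18.2 = 0.0561347.
P(X > 22.3) = e^(−0.0561347·22.3) = e^(−1.2518) ≈ 0.286.

0.286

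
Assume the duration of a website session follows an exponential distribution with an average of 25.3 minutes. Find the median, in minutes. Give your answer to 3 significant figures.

17.5

The rate is λ = 1/25.3 = 0.0395257 per minute.
Set 1 − e^(−λt) = 0.5, so t = −ln(0.5)/λ = 0.69315/0.0395257 ≈ 17.5366 minutes.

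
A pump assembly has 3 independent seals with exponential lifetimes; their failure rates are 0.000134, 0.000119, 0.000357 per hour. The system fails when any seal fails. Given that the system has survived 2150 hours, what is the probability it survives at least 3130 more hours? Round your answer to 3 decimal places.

0.148

Time to first failure ~ Exp(Σλ) with Σλ = 0.00061.
By memorylessness, P(T > 2150+3130 | T > 2150) = P(T > 3130) = e^(−0.00061·3130) ≈ 0.148.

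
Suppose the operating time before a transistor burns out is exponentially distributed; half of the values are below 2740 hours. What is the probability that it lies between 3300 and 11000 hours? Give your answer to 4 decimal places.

0.3721

For an exponential, median = ln(2)/λ, so λ = ln 2 / 2740 = 0.000252973 per hour.
P(3300 < X < 11000) = e^(−λ·3300) − e^(−λ·11000) = 0.43396 − 0.06187 ≈ 0.3721.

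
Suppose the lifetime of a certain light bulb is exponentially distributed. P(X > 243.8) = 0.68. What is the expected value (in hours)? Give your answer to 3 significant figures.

632

e^(−λ·243.8) = 0.68 ⇒ λ = −ln(0.68)/243.8 = 0.00158188.
Mean = 1/λ = 632.159 hours.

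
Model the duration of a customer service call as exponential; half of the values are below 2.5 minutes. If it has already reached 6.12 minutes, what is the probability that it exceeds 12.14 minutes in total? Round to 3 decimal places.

For an exponential, median = ln(2)/λ, so λ = ln 2 / 2.5 = 0.277259 per minute.
The exponential is memoryless, so the remaining time is again Exp(λ): the condition X > 6.12 is irrelevant.
P(X > 6.02) = e^(−1.6691) ≈ 0.188.

0.188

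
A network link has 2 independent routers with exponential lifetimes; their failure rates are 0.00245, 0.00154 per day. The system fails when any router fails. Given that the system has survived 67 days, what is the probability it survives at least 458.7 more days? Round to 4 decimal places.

Time to first failure ~ Exp(Σλ) with Σλ = 0.00399.
By memorylessness, P(T > 67+458.7 | T > 67) = P(T > 458.7) = e^(−0.00399·458.7) ≈ 0.1604.

0.1604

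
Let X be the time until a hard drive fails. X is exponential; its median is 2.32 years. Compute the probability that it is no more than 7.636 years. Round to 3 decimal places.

0.898

For an exponential, median = ln(2)/λ, so λ = ln 2 / 2.32 = 0.29877 per year.
P(X ≤ 7.636) = 1 − e^(−λ·7.636) = 1 − e^(−2.2814) ≈ 0.898.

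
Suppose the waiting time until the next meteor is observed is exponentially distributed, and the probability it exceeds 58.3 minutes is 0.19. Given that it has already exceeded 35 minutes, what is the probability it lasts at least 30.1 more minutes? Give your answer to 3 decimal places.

0.424

From e^(−λ·58.3) = 0.19, λ = −ln(0.19)/58.3 = 0.028486.
Memoryless: P(X > 35+30.1 | X > 35) = P(X > 30.1) = e^(−0.028486·30.1) ≈ 0.424.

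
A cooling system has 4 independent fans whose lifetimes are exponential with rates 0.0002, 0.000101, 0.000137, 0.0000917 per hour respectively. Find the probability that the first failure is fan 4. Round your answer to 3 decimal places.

The time to first failure is exponential with rate Σλ = 0.0002 + 0.000101 + 0.000137 + 0.0000917 = 0.0005297.
P(fan 4 first) = λ_4/Σλ = 0.0000917/0.0005297 ≈ 0.173.

0.173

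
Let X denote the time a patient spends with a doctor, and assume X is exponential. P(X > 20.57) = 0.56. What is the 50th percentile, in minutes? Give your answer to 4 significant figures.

24.59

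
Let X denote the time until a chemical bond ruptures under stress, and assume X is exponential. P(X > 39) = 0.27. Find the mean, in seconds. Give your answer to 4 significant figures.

e^(−λ·39) = 0.27 ⇒ λ = −ln(0.27)/39 = 0.0335726.
Mean = 1/λ = 29.7862 seconds.

29.79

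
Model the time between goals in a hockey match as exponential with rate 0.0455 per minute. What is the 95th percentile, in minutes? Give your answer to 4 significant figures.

65.84

Set 1 − e^(−λt) = 0.95, so t = −ln(0.05)/λ = 2.9957/0.0455 ≈ 65.8403 minutes.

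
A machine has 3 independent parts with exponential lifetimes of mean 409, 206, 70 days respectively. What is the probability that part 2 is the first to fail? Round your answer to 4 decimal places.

Rates: λ_i = 1/mean_i → 0.00244499, 0.00485437, 0.0142857; Σλ = 0.0215851.
P(part 2 first) = λ_2/Σλ = 0.00485437/0.0215851 ≈ 0.2249.

0.2249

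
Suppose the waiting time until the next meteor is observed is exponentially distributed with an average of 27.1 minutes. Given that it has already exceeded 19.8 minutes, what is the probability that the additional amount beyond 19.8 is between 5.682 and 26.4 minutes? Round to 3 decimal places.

0.433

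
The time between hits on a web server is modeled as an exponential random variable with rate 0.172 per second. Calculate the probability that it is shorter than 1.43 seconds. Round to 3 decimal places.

P(X ≤ 1.43) = 1 − e^(−λ·1.43) = 1 − e^(−0.24596) ≈ 0.218.

0.218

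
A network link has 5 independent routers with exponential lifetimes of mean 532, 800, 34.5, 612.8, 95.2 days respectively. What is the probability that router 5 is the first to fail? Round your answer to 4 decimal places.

Rates: λ_i = 1/mean_i → 0.0018797, 0.00125, 0.0289855, 0.00163185, 0.0105042; Σλ = 0.0442513.
P(router 5 first) = λ_5/Σλ = 0.0105042/0.0442513 ≈ 0.2374.

0.2374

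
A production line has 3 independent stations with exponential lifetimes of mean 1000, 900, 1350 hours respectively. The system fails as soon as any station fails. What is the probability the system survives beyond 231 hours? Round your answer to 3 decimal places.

0.517

The first failure time is exponential with rate Σλ_i = 1/1000 + 1/900 + 1/1350 = 0.00285185 per hour.
P(min > 231) = e^(−0.00285185·231) = e^(−0.65878) ≈ 0.517.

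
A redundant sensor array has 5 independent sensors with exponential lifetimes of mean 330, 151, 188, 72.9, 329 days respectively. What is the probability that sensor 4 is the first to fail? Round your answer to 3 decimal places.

Rates: λ_i = 1/mean_i → 0.0030303, 0.00662252, 0.00531915, 0.0137174, 0.00303951; Σλ = 0.0317289.
P(sensor 4 first) = λ_4/Σλ = 0.0137174/0.0317289 ≈ 0.432.

0.432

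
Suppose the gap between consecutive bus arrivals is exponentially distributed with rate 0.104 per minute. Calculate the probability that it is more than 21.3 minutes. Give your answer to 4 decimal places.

0.1091

P(X > 21.3) = e^(−λ·21.3) = e^(−2.2152) ≈ 0.1091.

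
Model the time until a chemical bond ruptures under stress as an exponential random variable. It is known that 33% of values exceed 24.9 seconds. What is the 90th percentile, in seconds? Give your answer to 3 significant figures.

e^(−λ·24.9) = 0.33 ⇒ λ = −ln(0.33)/24.9 = 0.0445246.
90th percentile: 1 − e^(−λt) = 0.9, t = −ln(0.1)/λ = 51.7149 seconds.

51.7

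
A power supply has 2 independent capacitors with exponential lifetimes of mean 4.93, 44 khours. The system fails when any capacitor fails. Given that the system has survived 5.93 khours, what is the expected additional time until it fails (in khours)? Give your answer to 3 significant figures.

4.43

First-failure rate Σλ = 1/4.93 + 1/44 = 0.225567.
By memorylessness the expected residual is 1/Σλ = 4.43327 khours, regardless of the 5.93 already elapsed.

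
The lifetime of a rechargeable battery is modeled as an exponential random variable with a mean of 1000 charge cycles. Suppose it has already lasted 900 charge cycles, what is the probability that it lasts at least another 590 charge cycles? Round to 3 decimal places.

0.554

The rate is λ = 1/1000 = 0.001 per charge cycle.
P(X > s+t | X > s) = e^(−λ(s+t))/e^(−λs) = e^(−λt), independent of s = 900.
P(X > 590) = e^(−0.59) ≈ 0.554.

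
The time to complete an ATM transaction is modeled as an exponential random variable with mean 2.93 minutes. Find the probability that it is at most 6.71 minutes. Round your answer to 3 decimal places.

0.899

The rate is λ = 1/2.93 = 0.341297 per minute.
P(X ≤ 6.71) = 1 − e^(−λ·6.71) = 1 − e^(−2.2901) ≈ 0.899.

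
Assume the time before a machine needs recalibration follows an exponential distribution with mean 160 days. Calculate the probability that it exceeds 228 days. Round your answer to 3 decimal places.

0.241

The rate is λ = 1/160 = 0.00625 per day.
P(X > 228) = e^(−λ·228) = e^(−1.425) ≈ 0.241.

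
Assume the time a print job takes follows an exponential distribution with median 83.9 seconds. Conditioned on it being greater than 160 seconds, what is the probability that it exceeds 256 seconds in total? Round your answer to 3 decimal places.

0.452

For an exponential, median = ln(2)/λ, so λ = ln 2 / 83.9 = 0.00826159 per second.
P(X > s+t | X > s) = e^(−λ(s+t))/e^(−λs) = e^(−λt), independent of s = 160.
P(X > 96) = e^(−0.79311) ≈ 0.452.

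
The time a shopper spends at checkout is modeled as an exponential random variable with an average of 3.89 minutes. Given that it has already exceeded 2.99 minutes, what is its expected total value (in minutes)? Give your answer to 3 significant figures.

The rate is λ = 1/3.89 = 0.257069 per minute.
By memorylessness, E[X | X > 2.99] = 2.99 + 1/λ = 2.99 + 3.89 = 6.88 minutes.

6.88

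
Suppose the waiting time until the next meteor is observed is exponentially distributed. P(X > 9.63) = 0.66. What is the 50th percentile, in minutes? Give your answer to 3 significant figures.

e^(−λ·9.63) = 0.66 ⇒ λ = −ln(0.66)/9.63 = 0.043148.
50th percentile: 1 − e^(−λt) = 0.5, t = −ln(0.5)/λ = 16.0644 minutes.

16.1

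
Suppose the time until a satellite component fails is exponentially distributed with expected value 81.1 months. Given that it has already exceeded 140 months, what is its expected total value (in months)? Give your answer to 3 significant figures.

The rate is λ = 1/81.1 = 0.0123305 per month.
By memorylessness, E[X | X > 140] = 140 + 1/λ = 140 + 81.1 = 221.1 months.

221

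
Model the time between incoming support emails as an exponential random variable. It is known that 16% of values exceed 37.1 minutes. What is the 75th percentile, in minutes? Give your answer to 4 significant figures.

28.07

e^(−λ·37.1) = 0.16 ⇒ λ = −ln(0.16)/37.1 = 0.0493957.
75th percentile: 1 − e^(−λt) = 0.75, t = −ln(0.25)/λ = 28.0651 minutes.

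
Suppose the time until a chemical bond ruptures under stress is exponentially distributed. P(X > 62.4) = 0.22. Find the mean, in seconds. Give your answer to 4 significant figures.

e^(−λ·62.4) = 0.22 ⇒ λ = −ln(0.22)/62.4 = 0.0242649.
Mean = 1/λ = 41.2118 seconds.

41.21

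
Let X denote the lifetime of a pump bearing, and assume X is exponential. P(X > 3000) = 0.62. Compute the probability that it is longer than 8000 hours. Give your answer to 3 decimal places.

e^(−λ·3000) = 0.62 ⇒ λ = −ln(0.62)/3000 = 0.000159345.
P(X > 8000) = e^(−0.000159345·8000) = e^(−1.2748) ≈ 0.279.

0.279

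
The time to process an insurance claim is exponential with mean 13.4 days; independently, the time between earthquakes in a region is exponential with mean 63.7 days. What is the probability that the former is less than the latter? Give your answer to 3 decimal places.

0.826

λ_1 = 1/13.4 = 0.0746269, λ_2 = 1/63.7 = 0.0156986.
For independent exponentials, P(the former < the latter) = λ_1/(λ_1+λ_2) = 0.0746269/0.0903255 ≈ 0.826.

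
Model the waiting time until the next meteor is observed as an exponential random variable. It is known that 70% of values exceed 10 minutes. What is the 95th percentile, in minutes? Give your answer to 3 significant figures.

e^(−λ·10) = 0.70 ⇒ λ = −ln(0.70)/10 = 0.0356675.
95th percentile: 1 − e^(−λt) = 0.95, t = −ln(0.05)/λ = 83.9905 minutes.

84.0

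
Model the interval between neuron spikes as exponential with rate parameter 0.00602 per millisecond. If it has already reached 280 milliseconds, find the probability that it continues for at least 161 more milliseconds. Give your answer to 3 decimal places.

0.379

By the memoryless property, P(X > 280+161 | X > 280) = P(X > 161).
P(X > 161) = e^(−0.96922) ≈ 0.379.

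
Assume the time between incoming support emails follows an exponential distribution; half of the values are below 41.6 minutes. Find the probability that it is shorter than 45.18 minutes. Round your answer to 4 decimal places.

0.5290

For an exponential, median = ln(2)/λ, so λ = ln 2 / 41.6 = 0.0166622 per minute.
P(X ≤ 45.18) = 1 − e^(−λ·45.18) = 1 − e^(−0.7528) ≈ 0.5290.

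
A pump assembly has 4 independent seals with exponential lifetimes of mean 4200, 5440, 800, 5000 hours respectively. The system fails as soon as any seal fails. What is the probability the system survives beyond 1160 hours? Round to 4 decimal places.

0.1140

The first failure time is exponential with rate Σλ_i = 1/4200 + 1/5440 + 1/800 + 1/5000 = 0.00187192 per hour.
P(min > 1160) = e^(−0.00187192·1160) = e^(−2.1714) ≈ 0.1140.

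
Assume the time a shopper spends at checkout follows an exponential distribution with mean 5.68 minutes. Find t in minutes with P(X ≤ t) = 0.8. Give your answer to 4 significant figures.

The rate is λ = 1/5.68 = 0.176056 per minute.
Set 1 − e^(−λt) = 0.8, so t = −ln(0.2)/λ = 1.6094/0.176056 ≈ 9.14161 minutes.

9.142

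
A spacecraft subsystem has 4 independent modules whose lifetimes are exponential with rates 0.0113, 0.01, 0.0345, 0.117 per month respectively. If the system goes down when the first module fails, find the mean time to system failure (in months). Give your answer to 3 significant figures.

5.79

The time to first failure is exponential with rate Σλ = 0.0113 + 0.01 + 0.0345 + 0.117 = 0.1728.
E[min] = 1/Σλ = 1/0.1728 = 5.78704 months.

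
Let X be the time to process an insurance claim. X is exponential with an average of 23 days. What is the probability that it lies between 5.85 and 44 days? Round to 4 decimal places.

The rate is λ = 1/23 = 0.0434783 per day.
P(5.85 < X < 44) = e^(−λ·5.85) − e^(−λ·44) = 0.77542 − 0.14763 ≈ 0.6278.

0.6278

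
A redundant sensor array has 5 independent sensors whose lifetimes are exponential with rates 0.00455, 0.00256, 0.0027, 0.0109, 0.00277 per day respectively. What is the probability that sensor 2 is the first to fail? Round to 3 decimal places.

0.109

The time to first failure is exponential with rate Σλ = 0.00455 + 0.00256 + 0.0027 + 0.0109 + 0.00277 = 0.02348.
P(sensor 2 first) = λ_2/Σλ = 0.00256/0.02348 ≈ 0.109.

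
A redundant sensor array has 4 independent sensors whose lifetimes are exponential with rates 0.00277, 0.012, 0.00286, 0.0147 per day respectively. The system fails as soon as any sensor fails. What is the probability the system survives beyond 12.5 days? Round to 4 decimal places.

0.6676

The time to first failure is exponential with rate Σλ = 0.00277 + 0.012 + 0.00286 + 0.0147 = 0.03233.
P(min > 12.5) = e^(−0.03233·12.5) = e^(−0.40412) ≈ 0.6676.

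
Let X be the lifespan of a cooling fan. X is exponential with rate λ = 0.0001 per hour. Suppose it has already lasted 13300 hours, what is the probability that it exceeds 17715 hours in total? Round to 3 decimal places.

0.643

The exponential is memoryless, so the remaining time is again Exp(λ): the condition X > 13300 is irrelevant.
P(X > 4415) = e^(−0.4415) ≈ 0.643.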